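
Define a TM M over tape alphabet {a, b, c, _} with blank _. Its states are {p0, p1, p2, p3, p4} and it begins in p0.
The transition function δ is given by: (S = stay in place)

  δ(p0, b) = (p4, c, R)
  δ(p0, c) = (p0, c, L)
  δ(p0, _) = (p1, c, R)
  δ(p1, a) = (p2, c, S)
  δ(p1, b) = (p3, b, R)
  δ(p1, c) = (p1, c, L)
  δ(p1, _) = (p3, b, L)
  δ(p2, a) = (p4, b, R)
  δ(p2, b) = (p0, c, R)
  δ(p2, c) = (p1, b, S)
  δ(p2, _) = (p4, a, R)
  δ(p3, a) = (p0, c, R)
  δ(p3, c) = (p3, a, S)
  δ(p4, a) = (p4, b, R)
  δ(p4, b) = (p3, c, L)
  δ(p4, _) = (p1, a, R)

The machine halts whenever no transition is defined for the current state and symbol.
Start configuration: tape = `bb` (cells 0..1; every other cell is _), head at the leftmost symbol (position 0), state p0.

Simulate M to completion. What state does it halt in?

p3

state=p0 head=0 tape=___[b]b   (p0,b)→(p4,c,R)
state=p4 head=1 tape=___c[b]   (p4,b)→(p3,c,L)
state=p3 head=0 tape=___[c]c   (p3,c)→(p3,a,S)
state=p3 head=0 tape=___[a]c   (p3,a)→(p0,c,R)
state=p0 head=1 tape=___c[c]   (p0,c)→(p0,c,L)
state=p0 head=0 tape=___[c]c   (p0,c)→(p0,c,L)
state=p0 head=-1 tape=__[_]cc   (p0,_)→(p1,c,R)
state=p1 head=0 tape=__c[c]c   (p1,c)→(p1,c,L)
state=p1 head=-1 tape=__[c]cc   (p1,c)→(p1,c,L)
state=p1 head=-2 tape=_[_]ccc   (p1,_)→(p3,b,L)
state=p3 head=-3 tape=[_]bccc
No transition is defined for (p3, _); M halts in state p3.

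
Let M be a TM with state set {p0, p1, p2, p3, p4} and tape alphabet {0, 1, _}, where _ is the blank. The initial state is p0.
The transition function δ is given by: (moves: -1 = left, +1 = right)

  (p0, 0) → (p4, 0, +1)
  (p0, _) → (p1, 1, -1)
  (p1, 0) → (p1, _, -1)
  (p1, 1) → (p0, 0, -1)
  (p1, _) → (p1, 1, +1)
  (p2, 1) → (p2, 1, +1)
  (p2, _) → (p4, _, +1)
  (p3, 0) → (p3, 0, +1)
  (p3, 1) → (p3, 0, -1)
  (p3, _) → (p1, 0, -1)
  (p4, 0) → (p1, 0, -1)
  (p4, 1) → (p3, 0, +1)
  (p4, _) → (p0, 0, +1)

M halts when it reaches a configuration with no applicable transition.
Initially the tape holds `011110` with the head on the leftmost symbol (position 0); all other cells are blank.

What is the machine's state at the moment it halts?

p0

p0 | _[0]11110_   read 0 → write 0, move +1, go to p4
p4 | _0[1]1110_   read 1 → write 0, move +1, go to p3
p3 | _00[1]110_   read 1 → write 0, move -1, go to p3
p3 | _0[0]0110_   read 0 → write 0, move +1, go to p3
p3 | _00[0]110_   read 0 → write 0, move +1, go to p3
p3 | _000[1]10_   read 1 → write 0, move -1, go to p3
p3 | _00[0]010_   read 0 → write 0, move +1, go to p3
p3 | _000[0]10_   read 0 → write 0, move +1, go to p3
p3 | _0000[1]0_   read 1 → write 0, move -1, go to p3
p3 | _000[0]00_   read 0 → write 0, move +1, go to p3
p3 | _0000[0]0_   read 0 → write 0, move +1, go to p3
p3 | _00000[0]_   read 0 → write 0, move +1, go to p3
p3 | _000000[_]   read _ → write 0, move -1, go to p1
p1 | _00000[0]0   read 0 → write _, move -1, go to p1
p1 | _0000[0]_0   read 0 → write _, move -1, go to p1
p1 | _000[0]__0   read 0 → write _, move -1, go to p1
p1 | _00[0]___0   read 0 → write _, move -1, go to p1
p1 | _0[0]____0   read 0 → write _, move -1, go to p1
p1 | _[0]_____0   read 0 → write _, move -1, go to p1
p1 | [_]______0   read _ → write 1, move +1, go to p1
p1 | 1[_]_____0   read _ → write 1, move +1, go to p1
p1 | 11[_]____0   read _ → write 1, move +1, go to p1
p1 | 111[_]___0   read _ → write 1, move +1, go to p1
p1 | 1111[_]__0   read _ → write 1, move +1, go to p1
p1 | 11111[_]_0   read _ → write 1, move +1, go to p1
p1 | 111111[_]0   read _ → write 1, move +1, go to p1
p1 | 1111111[0]   read 0 → write _, move -1, go to p1
p1 | 111111[1]_   read 1 → write 0, move -1, go to p0
p0 | 11111[1]0_
No transition is defined for (p0, 1); M halts in state p0.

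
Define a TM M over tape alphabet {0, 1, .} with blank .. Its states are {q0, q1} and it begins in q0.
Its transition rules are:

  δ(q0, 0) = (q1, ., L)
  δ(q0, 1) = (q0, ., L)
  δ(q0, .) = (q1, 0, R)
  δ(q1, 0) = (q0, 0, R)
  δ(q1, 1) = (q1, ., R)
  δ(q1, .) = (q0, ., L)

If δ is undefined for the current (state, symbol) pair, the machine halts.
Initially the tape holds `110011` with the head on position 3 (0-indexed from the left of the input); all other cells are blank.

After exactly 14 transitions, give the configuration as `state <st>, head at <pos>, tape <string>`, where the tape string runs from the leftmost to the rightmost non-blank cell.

state=q0 head=3 tape=110[0]11.   (q0,0)→(q1,.,L)
state=q1 head=2 tape=11[0].11.   (q1,0)→(q0,0,R)
state=q0 head=3 tape=110[.]11.   (q0,.)→(q1,0,R)
state=q1 head=4 tape=1100[1]1.   (q1,1)→(q1,.,R)
state=q1 head=5 tape=1100.[1].   (q1,1)→(q1,.,R)
state=q1 head=6 tape=1100..[.]   (q1,.)→(q0,.,L)
state=q0 head=5 tape=1100.[.].   (q0,.)→(q1,0,R)
state=q1 head=6 tape=1100.0[.]   (q1,.)→(q0,.,L)
state=q0 head=5 tape=1100.[0].   (q0,0)→(q1,.,L)
state=q1 head=4 tape=1100[.]..   (q1,.)→(q0,.,L)
state=q0 head=3 tape=110[0]...   (q0,0)→(q1,.,L)
state=q1 head=2 tape=11[0]....   (q1,0)→(q0,0,R)
state=q0 head=3 tape=110[.]...   (q0,.)→(q1,0,R)
state=q1 head=4 tape=1100[.]..   (q1,.)→(q0,.,L)
state=q0 head=3 tape=110[0]...
After 14 steps: state q0, head at 3, tape 1100.

state q0, head at 3, tape 1100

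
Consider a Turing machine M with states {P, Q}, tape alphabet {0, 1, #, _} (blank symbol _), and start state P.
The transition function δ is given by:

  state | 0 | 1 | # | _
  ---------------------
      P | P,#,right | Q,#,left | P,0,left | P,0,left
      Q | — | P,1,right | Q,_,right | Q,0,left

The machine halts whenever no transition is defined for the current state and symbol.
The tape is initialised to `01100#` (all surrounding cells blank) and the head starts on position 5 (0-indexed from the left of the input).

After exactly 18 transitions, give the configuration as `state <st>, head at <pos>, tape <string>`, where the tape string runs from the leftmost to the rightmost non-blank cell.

state P, head at 1, tape 01000000

P | 01100[#]__   read # → write 0, move left, go to P
P | 0110[0]0__   read 0 → write #, move right, go to P
P | 0110#[0]__   read 0 → write #, move right, go to P
P | 0110##[_]_   read _ → write 0, move left, go to P
P | 0110#[#]0_   read # → write 0, move left, go to P
P | 0110[#]00_   read # → write 0, move left, go to P
P | 011[0]000_   read 0 → write #, move right, go to P
P | 011#[0]00_   read 0 → write #, move right, go to P
P | 011##[0]0_   read 0 → write #, move right, go to P
P | 011###[0]_   read 0 → write #, move right, go to P
P | 011####[_]   read _ → write 0, move left, go to P
P | 011###[#]0   read # → write 0, move left, go to P
P | 011##[#]00   read # → write 0, move left, go to P
P | 011#[#]000   read # → write 0, move left, go to P
P | 011[#]0000   read # → write 0, move left, go to P
P | 01[1]00000   read 1 → write #, move left, go to Q
Q | 0[1]#00000   read 1 → write 1, move right, go to P
P | 01[#]00000   read # → write 0, move left, go to P
P | 0[1]000000
After 18 steps: state P, head at 1, tape 01000000.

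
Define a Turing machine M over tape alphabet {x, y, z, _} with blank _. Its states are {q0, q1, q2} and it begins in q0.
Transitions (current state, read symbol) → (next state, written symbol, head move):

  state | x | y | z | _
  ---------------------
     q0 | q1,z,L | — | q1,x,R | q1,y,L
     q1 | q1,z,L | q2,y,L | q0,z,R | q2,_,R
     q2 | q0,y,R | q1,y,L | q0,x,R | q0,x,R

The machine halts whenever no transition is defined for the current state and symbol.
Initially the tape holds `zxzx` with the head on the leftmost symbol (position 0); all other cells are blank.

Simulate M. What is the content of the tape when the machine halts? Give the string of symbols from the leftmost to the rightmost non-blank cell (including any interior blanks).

q0 | _[z]xzx___   read z → write x, move R, go to q1
q1 | _x[x]zx___   read x → write z, move L, go to q1
q1 | _[x]zzx___   read x → write z, move L, go to q1
q1 | [_]zzzx___   read _ → write _, move R, go to q2
q2 | _[z]zzx___   read z → write x, move R, go to q0
q0 | _x[z]zx___   read z → write x, move R, go to q1
q1 | _xx[z]x___   read z → write z, move R, go to q0
q0 | _xxz[x]___   read x → write z, move L, go to q1
q1 | _xx[z]z___   read z → write z, move R, go to q0
q0 | _xxz[z]___   read z → write x, move R, go to q1
q1 | _xxzx[_]__   read _ → write _, move R, go to q2
q2 | _xxzx_[_]_   read _ → write x, move R, go to q0
q0 | _xxzx_x[_]   read _ → write y, move L, go to q1
q1 | _xxzx_[x]y   read x → write z, move L, go to q1
q1 | _xxzx[_]zy   read _ → write _, move R, go to q2
q2 | _xxzx_[z]y   read z → write x, move R, go to q0
q0 | _xxzx_x[y]
The non-blank tape span at halt is xxzx_xy.

xxzx_xy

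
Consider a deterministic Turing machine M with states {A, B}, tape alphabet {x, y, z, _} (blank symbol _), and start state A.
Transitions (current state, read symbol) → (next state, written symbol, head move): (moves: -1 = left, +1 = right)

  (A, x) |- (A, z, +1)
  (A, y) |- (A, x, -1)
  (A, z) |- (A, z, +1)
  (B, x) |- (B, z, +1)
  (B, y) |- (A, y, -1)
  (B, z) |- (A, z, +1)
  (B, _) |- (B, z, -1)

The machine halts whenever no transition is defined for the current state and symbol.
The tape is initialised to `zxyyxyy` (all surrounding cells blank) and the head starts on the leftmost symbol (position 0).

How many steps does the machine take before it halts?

A | [z]xyyxyy_   read z → write z, move +1, go to A
A | z[x]yyxyy_   read x → write z, move +1, go to A
A | zz[y]yxyy_   read y → write x, move -1, go to A
A | z[z]xyxyy_   read z → write z, move +1, go to A
A | zz[x]yxyy_   read x → write z, move +1, go to A
A | zzz[y]xyy_   read y → write x, move -1, go to A
A | zz[z]xxyy_   read z → write z, move +1, go to A
A | zzz[x]xyy_   read x → write z, move +1, go to A
A | zzzz[x]yy_   read x → write z, move +1, go to A
A | zzzzz[y]y_   read y → write x, move -1, go to A
A | zzzz[z]xy_   read z → write z, move +1, go to A
A | zzzzz[x]y_   read x → write z, move +1, go to A
A | zzzzzz[y]_   read y → write x, move -1, go to A
A | zzzzz[z]x_   read z → write z, move +1, go to A
A | zzzzzz[x]_   read x → write z, move +1, go to A
A | zzzzzzz[_]
M halts after 15 transitions.

15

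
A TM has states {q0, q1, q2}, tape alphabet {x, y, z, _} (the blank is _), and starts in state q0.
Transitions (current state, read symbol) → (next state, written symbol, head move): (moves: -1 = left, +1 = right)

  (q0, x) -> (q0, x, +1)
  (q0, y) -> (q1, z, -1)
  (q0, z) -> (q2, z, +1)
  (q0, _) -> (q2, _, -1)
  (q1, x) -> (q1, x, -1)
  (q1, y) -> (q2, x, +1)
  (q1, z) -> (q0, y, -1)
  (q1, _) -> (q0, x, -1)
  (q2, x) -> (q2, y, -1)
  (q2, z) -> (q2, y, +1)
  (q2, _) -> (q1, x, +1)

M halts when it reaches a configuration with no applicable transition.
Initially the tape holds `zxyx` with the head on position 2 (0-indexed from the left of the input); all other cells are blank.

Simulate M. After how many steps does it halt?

state=q0 head=2 tape=_____zx[y]x   (q0,y)→(q1,z,-1)
state=q1 head=1 tape=_____z[x]zx   (q1,x)→(q1,x,-1)
state=q1 head=0 tape=_____[z]xzx   (q1,z)→(q0,y,-1)
state=q0 head=-1 tape=____[_]yxzx   (q0,_)→(q2,_,-1)
state=q2 head=-2 tape=___[_]_yxzx   (q2,_)→(q1,x,+1)
state=q1 head=-1 tape=___x[_]yxzx   (q1,_)→(q0,x,-1)
state=q0 head=-2 tape=___[x]xyxzx   (q0,x)→(q0,x,+1)
state=q0 head=-1 tape=___x[x]yxzx   (q0,x)→(q0,x,+1)
state=q0 head=0 tape=___xx[y]xzx   (q0,y)→(q1,z,-1)
state=q1 head=-1 tape=___x[x]zxzx   (q1,x)→(q1,x,-1)
state=q1 head=-2 tape=___[x]xzxzx   (q1,x)→(q1,x,-1)
state=q1 head=-3 tape=__[_]xxzxzx   (q1,_)→(q0,x,-1)
state=q0 head=-4 tape=_[_]xxxzxzx   (q0,_)→(q2,_,-1)
state=q2 head=-5 tape=[_]_xxxzxzx   (q2,_)→(q1,x,+1)
state=q1 head=-4 tape=x[_]xxxzxzx   (q1,_)→(q0,x,-1)
state=q0 head=-5 tape=[x]xxxxzxzx   (q0,x)→(q0,x,+1)
state=q0 head=-4 tape=x[x]xxxzxzx   (q0,x)→(q0,x,+1)
state=q0 head=-3 tape=xx[x]xxzxzx   (q0,x)→(q0,x,+1)
state=q0 head=-2 tape=xxx[x]xzxzx   (q0,x)→(q0,x,+1)
state=q0 head=-1 tape=xxxx[x]zxzx   (q0,x)→(q0,x,+1)
state=q0 head=0 tape=xxxxx[z]xzx   (q0,z)→(q2,z,+1)
state=q2 head=1 tape=xxxxxz[x]zx   (q2,x)→(q2,y,-1)
state=q2 head=0 tape=xxxxx[z]yzx   (q2,z)→(q2,y,+1)
state=q2 head=1 tape=xxxxxy[y]zx
M halts after 23 transitions.

23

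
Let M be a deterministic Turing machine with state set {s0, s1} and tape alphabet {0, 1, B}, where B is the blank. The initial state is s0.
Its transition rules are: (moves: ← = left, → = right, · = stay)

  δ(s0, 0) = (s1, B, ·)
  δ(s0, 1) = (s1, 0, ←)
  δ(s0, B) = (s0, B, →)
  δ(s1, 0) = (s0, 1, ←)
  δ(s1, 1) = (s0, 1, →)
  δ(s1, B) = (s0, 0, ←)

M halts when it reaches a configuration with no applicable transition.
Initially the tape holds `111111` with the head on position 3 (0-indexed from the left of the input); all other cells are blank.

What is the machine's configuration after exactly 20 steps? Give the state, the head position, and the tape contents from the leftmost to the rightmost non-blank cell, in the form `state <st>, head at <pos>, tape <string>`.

s0 | BB111[1]11   read 1 → write 0, move ←, go to s1
s1 | BB11[1]011   read 1 → write 1, move →, go to s0
s0 | BB111[0]11   read 0 → write B, move ·, go to s1
s1 | BB111[B]11   read B → write 0, move ←, go to s0
s0 | BB11[1]011   read 1 → write 0, move ←, go to s1
s1 | BB1[1]0011   read 1 → write 1, move →, go to s0
s0 | BB11[0]011   read 0 → write B, move ·, go to s1
s1 | BB11[B]011   read B → write 0, move ←, go to s0
s0 | BB1[1]0011   read 1 → write 0, move ←, go to s1
s1 | BB[1]00011   read 1 → write 1, move →, go to s0
s0 | BB1[0]0011   read 0 → write B, move ·, go to s1
s1 | BB1[B]0011   read B → write 0, move ←, go to s0
s0 | BB[1]00011   read 1 → write 0, move ←, go to s1
s1 | B[B]000011   read B → write 0, move ←, go to s0
s0 | [B]0000011   read B → write B, move →, go to s0
s0 | B[0]000011   read 0 → write B, move ·, go to s1
s1 | B[B]000011   read B → write 0, move ←, go to s0
s0 | [B]0000011   read B → write B, move →, go to s0
s0 | B[0]000011   read 0 → write B, move ·, go to s1
s1 | B[B]000011   read B → write 0, move ←, go to s0
s0 | [B]0000011
After 20 steps: state s0, head at -2, tape 0000011.

state s0, head at -2, tape 0000011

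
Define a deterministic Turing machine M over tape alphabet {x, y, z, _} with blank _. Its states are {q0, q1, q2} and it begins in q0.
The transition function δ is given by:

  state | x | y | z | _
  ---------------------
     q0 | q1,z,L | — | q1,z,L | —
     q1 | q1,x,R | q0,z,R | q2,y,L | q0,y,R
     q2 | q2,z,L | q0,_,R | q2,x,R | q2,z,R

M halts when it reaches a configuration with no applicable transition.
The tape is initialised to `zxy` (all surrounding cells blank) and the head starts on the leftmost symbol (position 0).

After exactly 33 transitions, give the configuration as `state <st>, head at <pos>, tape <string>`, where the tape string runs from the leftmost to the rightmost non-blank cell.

state q2, head at -3, tape zzyzxy

q0 | ___[z]xy   read z → write z, move L, go to q1
q1 | __[_]zxy   read _ → write y, move R, go to q0
q0 | __y[z]xy   read z → write z, move L, go to q1
q1 | __[y]zxy   read y → write z, move R, go to q0
q0 | __z[z]xy   read z → write z, move L, go to q1
q1 | __[z]zxy   read z → write y, move L, go to q2
q2 | _[_]yzxy   read _ → write z, move R, go to q2
q2 | _z[y]zxy   read y → write _, move R, go to q0
q0 | _z_[z]xy   read z → write z, move L, go to q1
q1 | _z[_]zxy   read _ → write y, move R, go to q0
q0 | _zy[z]xy   read z → write z, move L, go to q1
q1 | _z[y]zxy   read y → write z, move R, go to q0
q0 | _zz[z]xy   read z → write z, move L, go to q1
q1 | _z[z]zxy   read z → write y, move L, go to q2
q2 | _[z]yzxy   read z → write x, move R, go to q2
q2 | _x[y]zxy   read y → write _, move R, go to q0
q0 | _x_[z]xy   read z → write z, move L, go to q1
q1 | _x[_]zxy   read _ → write y, move R, go to q0
q0 | _xy[z]xy   read z → write z, move L, go to q1
q1 | _x[y]zxy   read y → write z, move R, go to q0
q0 | _xz[z]xy   read z → write z, move L, go to q1
q1 | _x[z]zxy   read z → write y, move L, go to q2
q2 | _[x]yzxy   read x → write z, move L, go to q2
q2 | [_]zyzxy   read _ → write z, move R, go to q2
q2 | z[z]yzxy   read z → write x, move R, go to q2
q2 | zx[y]zxy   read y → write _, move R, go to q0
q0 | zx_[z]xy   read z → write z, move L, go to q1
q1 | zx[_]zxy   read _ → write y, move R, go to q0
q0 | zxy[z]xy   read z → write z, move L, go to q1
q1 | zx[y]zxy   read y → write z, move R, go to q0
q0 | zxz[z]xy   read z → write z, move L, go to q1
q1 | zx[z]zxy   read z → write y, move L, go to q2
q2 | z[x]yzxy   read x → write z, move L, go to q2
q2 | [z]zyzxy
After 33 steps: state q2, head at -3, tape zzyzxy.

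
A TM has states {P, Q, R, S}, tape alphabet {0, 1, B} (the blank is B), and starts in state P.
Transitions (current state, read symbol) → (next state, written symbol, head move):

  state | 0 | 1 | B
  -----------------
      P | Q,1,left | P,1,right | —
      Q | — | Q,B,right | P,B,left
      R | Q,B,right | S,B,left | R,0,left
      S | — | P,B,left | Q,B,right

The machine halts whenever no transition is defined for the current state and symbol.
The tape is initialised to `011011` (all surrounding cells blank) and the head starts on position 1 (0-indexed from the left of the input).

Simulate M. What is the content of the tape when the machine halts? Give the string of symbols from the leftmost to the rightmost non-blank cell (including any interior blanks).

state=P head=1 tape=0[1]1011B   (P,1)→(P,1,right)
state=P head=2 tape=01[1]011B   (P,1)→(P,1,right)
state=P head=3 tape=011[0]11B   (P,0)→(Q,1,left)
state=Q head=2 tape=01[1]111B   (Q,1)→(Q,B,right)
state=Q head=3 tape=01B[1]11B   (Q,1)→(Q,B,right)
state=Q head=4 tape=01BB[1]1B   (Q,1)→(Q,B,right)
state=Q head=5 tape=01BBB[1]B   (Q,1)→(Q,B,right)
state=Q head=6 tape=01BBBB[B]   (Q,B)→(P,B,left)
state=P head=5 tape=01BBB[B]B
The non-blank tape span at halt is 01.

01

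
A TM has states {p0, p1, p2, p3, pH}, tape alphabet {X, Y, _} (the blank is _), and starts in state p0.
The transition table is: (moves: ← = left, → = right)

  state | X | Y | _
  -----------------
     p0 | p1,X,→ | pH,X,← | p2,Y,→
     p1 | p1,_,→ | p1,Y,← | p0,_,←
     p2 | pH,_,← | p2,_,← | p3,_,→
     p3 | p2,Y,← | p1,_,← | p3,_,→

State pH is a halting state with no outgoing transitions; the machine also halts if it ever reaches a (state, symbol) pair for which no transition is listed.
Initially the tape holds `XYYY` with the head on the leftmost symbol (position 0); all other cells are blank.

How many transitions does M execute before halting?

10

p0 | __[X]YYY   read X → write X, move →, go to p1
p1 | __X[Y]YY   read Y → write Y, move ←, go to p1
p1 | __[X]YYY   read X → write _, move →, go to p1
p1 | ___[Y]YY   read Y → write Y, move ←, go to p1
p1 | __[_]YYY   read _ → write _, move ←, go to p0
p0 | _[_]_YYY   read _ → write Y, move →, go to p2
p2 | _Y[_]YYY   read _ → write _, move →, go to p3
p3 | _Y_[Y]YY   read Y → write _, move ←, go to p1
p1 | _Y[_]_YY   read _ → write _, move ←, go to p0
p0 | _[Y]__YY   read Y → write X, move ←, go to pH
pH | [_]X__YY
M halts after 10 transitions.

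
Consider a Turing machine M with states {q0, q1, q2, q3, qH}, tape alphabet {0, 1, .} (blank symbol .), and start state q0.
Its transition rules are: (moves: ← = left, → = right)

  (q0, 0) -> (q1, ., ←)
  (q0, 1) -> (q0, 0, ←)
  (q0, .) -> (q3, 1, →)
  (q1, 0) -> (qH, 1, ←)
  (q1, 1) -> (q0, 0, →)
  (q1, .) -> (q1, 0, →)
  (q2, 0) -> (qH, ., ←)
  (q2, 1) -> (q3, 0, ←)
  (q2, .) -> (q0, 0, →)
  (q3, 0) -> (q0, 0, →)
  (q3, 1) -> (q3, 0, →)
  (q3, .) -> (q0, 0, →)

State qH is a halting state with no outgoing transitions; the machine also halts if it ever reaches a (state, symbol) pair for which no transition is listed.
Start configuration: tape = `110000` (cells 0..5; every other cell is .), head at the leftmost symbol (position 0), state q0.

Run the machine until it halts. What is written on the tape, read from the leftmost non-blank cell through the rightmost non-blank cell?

q0 | .[1]10000   read 1 → write 0, move ←, go to q0
q0 | [.]010000   read . → write 1, move →, go to q3
q3 | 1[0]10000   read 0 → write 0, move →, go to q0
q0 | 10[1]0000   read 1 → write 0, move ←, go to q0
q0 | 1[0]00000   read 0 → write ., move ←, go to q1
q1 | [1].00000   read 1 → write 0, move →, go to q0
q0 | 0[.]00000   read . → write 1, move →, go to q3
q3 | 01[0]0000   read 0 → write 0, move →, go to q0
q0 | 010[0]000   read 0 → write ., move ←, go to q1
q1 | 01[0].000   read 0 → write 1, move ←, go to qH
qH | 0[1]1.000
The non-blank tape span at halt is 011.000.

011.000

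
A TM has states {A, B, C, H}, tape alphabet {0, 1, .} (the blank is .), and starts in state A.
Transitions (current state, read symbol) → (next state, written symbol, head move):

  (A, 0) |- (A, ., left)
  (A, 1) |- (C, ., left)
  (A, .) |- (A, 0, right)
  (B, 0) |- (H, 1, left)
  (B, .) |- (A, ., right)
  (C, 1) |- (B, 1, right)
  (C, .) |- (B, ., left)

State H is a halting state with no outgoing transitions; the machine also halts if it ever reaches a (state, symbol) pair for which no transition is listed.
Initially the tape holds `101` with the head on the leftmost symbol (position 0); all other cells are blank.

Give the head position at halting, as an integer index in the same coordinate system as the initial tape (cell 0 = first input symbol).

state=A head=0 tape=..[1]01   (A,1)→(C,.,left)
state=C head=-1 tape=.[.].01   (C,.)→(B,.,left)
state=B head=-2 tape=[.]..01   (B,.)→(A,.,right)
state=A head=-1 tape=.[.].01   (A,.)→(A,0,right)
state=A head=0 tape=.0[.]01   (A,.)→(A,0,right)
state=A head=1 tape=.00[0]1   (A,0)→(A,.,left)
state=A head=0 tape=.0[0].1   (A,0)→(A,.,left)
state=A head=-1 tape=.[0]..1   (A,0)→(A,.,left)
state=A head=-2 tape=[.]...1   (A,.)→(A,0,right)
state=A head=-1 tape=0[.]..1   (A,.)→(A,0,right)
state=A head=0 tape=00[.].1   (A,.)→(A,0,right)
state=A head=1 tape=000[.]1   (A,.)→(A,0,right)
state=A head=2 tape=0000[1]   (A,1)→(C,.,left)
state=C head=1 tape=000[0].
At halt the head is at cell 1.

1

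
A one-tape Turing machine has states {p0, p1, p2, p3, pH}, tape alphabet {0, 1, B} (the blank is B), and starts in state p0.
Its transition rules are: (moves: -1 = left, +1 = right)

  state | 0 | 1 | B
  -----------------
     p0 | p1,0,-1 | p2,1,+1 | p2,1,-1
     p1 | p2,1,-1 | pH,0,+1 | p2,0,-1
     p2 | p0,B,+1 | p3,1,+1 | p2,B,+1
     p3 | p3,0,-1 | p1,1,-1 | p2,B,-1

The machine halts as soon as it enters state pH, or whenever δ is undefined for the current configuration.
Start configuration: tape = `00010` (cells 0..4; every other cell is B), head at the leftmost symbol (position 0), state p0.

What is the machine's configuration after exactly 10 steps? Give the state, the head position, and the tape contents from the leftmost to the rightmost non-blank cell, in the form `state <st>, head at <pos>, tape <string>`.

state p2, head at -2, tape 000010

p0 | BB[0]0010   read 0 → write 0, move -1, go to p1
p1 | B[B]00010   read B → write 0, move -1, go to p2
p2 | [B]000010   read B → write B, move +1, go to p2
p2 | B[0]00010   read 0 → write B, move +1, go to p0
p0 | BB[0]0010   read 0 → write 0, move -1, go to p1
p1 | B[B]00010   read B → write 0, move -1, go to p2
p2 | [B]000010   read B → write B, move +1, go to p2
p2 | B[0]00010   read 0 → write B, move +1, go to p0
p0 | BB[0]0010   read 0 → write 0, move -1, go to p1
p1 | B[B]00010   read B → write 0, move -1, go to p2
p2 | [B]000010
After 10 steps: state p2, head at -2, tape 000010.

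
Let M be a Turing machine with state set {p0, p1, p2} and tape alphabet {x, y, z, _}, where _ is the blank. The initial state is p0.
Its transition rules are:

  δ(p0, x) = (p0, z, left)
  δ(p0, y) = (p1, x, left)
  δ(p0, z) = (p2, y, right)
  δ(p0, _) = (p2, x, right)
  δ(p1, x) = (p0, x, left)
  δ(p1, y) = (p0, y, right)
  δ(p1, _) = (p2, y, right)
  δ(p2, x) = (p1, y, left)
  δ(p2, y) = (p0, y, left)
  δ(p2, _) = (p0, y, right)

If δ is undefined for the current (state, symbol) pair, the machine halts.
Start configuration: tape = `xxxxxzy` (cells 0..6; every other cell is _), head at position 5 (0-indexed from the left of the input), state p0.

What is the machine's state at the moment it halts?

p2

state=p0 head=5 tape=_xxxxx[z]y   (p0,z)→(p2,y,right)
state=p2 head=6 tape=_xxxxxy[y]   (p2,y)→(p0,y,left)
state=p0 head=5 tape=_xxxxx[y]y   (p0,y)→(p1,x,left)
state=p1 head=4 tape=_xxxx[x]xy   (p1,x)→(p0,x,left)
state=p0 head=3 tape=_xxx[x]xxy   (p0,x)→(p0,z,left)
state=p0 head=2 tape=_xx[x]zxxy   (p0,x)→(p0,z,left)
state=p0 head=1 tape=_x[x]zzxxy   (p0,x)→(p0,z,left)
state=p0 head=0 tape=_[x]zzzxxy   (p0,x)→(p0,z,left)
state=p0 head=-1 tape=[_]zzzzxxy   (p0,_)→(p2,x,right)
state=p2 head=0 tape=x[z]zzzxxy
No transition is defined for (p2, z); M halts in state p2.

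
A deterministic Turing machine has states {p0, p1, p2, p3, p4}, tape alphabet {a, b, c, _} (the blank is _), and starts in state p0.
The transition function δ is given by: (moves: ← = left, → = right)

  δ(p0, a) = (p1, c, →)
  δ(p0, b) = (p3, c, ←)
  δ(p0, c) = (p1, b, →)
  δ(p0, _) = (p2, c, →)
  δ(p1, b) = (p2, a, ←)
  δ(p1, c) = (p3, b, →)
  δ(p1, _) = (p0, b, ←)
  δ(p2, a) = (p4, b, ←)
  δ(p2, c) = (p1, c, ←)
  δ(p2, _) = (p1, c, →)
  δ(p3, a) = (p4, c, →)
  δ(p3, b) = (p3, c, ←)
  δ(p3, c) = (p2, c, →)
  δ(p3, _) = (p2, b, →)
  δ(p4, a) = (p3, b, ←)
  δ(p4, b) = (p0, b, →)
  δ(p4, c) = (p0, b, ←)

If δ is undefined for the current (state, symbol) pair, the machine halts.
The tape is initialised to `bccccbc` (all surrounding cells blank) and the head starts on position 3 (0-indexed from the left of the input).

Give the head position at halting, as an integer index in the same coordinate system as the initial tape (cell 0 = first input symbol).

7

p0 | bcc[c]cbc__   read c → write b, move →, go to p1
p1 | bccb[c]bc__   read c → write b, move →, go to p3
p3 | bccbb[b]c__   read b → write c, move ←, go to p3
p3 | bccb[b]cc__   read b → write c, move ←, go to p3
p3 | bcc[b]ccc__   read b → write c, move ←, go to p3
p3 | bc[c]cccc__   read c → write c, move →, go to p2
p2 | bcc[c]ccc__   read c → write c, move ←, go to p1
p1 | bc[c]cccc__   read c → write b, move →, go to p3
p3 | bcb[c]ccc__   read c → write c, move →, go to p2
p2 | bcbc[c]cc__   read c → write c, move ←, go to p1
p1 | bcb[c]ccc__   read c → write b, move →, go to p3
p3 | bcbb[c]cc__   read c → write c, move →, go to p2
p2 | bcbbc[c]c__   read c → write c, move ←, go to p1
p1 | bcbb[c]cc__   read c → write b, move →, go to p3
p3 | bcbbb[c]c__   read c → write c, move →, go to p2
p2 | bcbbbc[c]__   read c → write c, move ←, go to p1
p1 | bcbbb[c]c__   read c → write b, move →, go to p3
p3 | bcbbbb[c]__   read c → write c, move →, go to p2
p2 | bcbbbbc[_]_   read _ → write c, move →, go to p1
p1 | bcbbbbcc[_]   read _ → write b, move ←, go to p0
p0 | bcbbbbc[c]b   read c → write b, move →, go to p1
p1 | bcbbbbcb[b]   read b → write a, move ←, go to p2
p2 | bcbbbbc[b]a
At halt the head is at cell 7.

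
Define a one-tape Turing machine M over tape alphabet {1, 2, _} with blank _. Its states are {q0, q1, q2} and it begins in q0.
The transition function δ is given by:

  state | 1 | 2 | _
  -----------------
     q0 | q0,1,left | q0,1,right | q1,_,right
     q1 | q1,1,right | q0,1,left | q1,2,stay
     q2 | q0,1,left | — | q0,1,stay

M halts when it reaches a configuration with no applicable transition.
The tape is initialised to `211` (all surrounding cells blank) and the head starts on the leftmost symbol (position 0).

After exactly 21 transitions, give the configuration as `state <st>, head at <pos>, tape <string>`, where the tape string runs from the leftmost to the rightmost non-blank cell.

state q0, head at 1, tape 11111

state=q0 head=0 tape=_[2]11__   (q0,2)→(q0,1,right)
state=q0 head=1 tape=_1[1]1__   (q0,1)→(q0,1,left)
state=q0 head=0 tape=_[1]11__   (q0,1)→(q0,1,left)
state=q0 head=-1 tape=[_]111__   (q0,_)→(q1,_,right)
state=q1 head=0 tape=_[1]11__   (q1,1)→(q1,1,right)
state=q1 head=1 tape=_1[1]1__   (q1,1)→(q1,1,right)
state=q1 head=2 tape=_11[1]__   (q1,1)→(q1,1,right)
state=q1 head=3 tape=_111[_]_   (q1,_)→(q1,2,stay)
state=q1 head=3 tape=_111[2]_   (q1,2)→(q0,1,left)
state=q0 head=2 tape=_11[1]1_   (q0,1)→(q0,1,left)
state=q0 head=1 tape=_1[1]11_   (q0,1)→(q0,1,left)
state=q0 head=0 tape=_[1]111_   (q0,1)→(q0,1,left)
state=q0 head=-1 tape=[_]1111_   (q0,_)→(q1,_,right)
state=q1 head=0 tape=_[1]111_   (q1,1)→(q1,1,right)
state=q1 head=1 tape=_1[1]11_   (q1,1)→(q1,1,right)
state=q1 head=2 tape=_11[1]1_   (q1,1)→(q1,1,right)
state=q1 head=3 tape=_111[1]_   (q1,1)→(q1,1,right)
state=q1 head=4 tape=_1111[_]   (q1,_)→(q1,2,stay)
state=q1 head=4 tape=_1111[2]   (q1,2)→(q0,1,left)
state=q0 head=3 tape=_111[1]1   (q0,1)→(q0,1,left)
state=q0 head=2 tape=_11[1]11   (q0,1)→(q0,1,left)
state=q0 head=1 tape=_1[1]111
After 21 steps: state q0, head at 1, tape 11111.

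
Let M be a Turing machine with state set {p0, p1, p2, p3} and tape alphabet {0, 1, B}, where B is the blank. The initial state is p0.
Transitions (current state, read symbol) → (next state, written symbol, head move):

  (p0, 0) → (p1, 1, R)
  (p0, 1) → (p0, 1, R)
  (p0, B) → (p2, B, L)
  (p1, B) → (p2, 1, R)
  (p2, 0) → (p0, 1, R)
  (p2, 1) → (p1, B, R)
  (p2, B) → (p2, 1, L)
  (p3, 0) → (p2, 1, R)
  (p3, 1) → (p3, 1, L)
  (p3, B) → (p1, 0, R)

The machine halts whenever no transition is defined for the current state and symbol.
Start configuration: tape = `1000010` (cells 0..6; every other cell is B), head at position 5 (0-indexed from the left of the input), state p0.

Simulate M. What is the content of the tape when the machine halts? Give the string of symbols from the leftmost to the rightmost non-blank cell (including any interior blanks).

p0 | 10000[1]0BB   read 1 → write 1, move R, go to p0
p0 | 100001[0]BB   read 0 → write 1, move R, go to p1
p1 | 1000011[B]B   read B → write 1, move R, go to p2
p2 | 10000111[B]   read B → write 1, move L, go to p2
p2 | 1000011[1]1   read 1 → write B, move R, go to p1
p1 | 1000011B[1]
The non-blank tape span at halt is 1000011B1.

1000011B1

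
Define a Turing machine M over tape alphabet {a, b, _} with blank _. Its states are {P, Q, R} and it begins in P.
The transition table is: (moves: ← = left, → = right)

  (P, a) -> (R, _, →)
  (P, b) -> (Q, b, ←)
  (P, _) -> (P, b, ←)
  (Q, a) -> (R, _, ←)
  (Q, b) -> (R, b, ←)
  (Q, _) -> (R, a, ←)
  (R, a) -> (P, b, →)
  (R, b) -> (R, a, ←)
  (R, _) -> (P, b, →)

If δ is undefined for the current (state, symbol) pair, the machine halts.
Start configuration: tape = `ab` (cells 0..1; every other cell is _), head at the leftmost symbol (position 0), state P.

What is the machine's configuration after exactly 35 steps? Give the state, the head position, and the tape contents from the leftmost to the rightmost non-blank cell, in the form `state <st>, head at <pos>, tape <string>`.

state=P head=0 tape=__[a]b____   (P,a)→(R,_,→)
state=R head=1 tape=___[b]____   (R,b)→(R,a,←)
state=R head=0 tape=__[_]a____   (R,_)→(P,b,→)
state=P head=1 tape=__b[a]____   (P,a)→(R,_,→)
state=R head=2 tape=__b_[_]___   (R,_)→(P,b,→)
state=P head=3 tape=__b_b[_]__   (P,_)→(P,b,←)
state=P head=2 tape=__b_[b]b__   (P,b)→(Q,b,←)
state=Q head=1 tape=__b[_]bb__   (Q,_)→(R,a,←)
state=R head=0 tape=__[b]abb__   (R,b)→(R,a,←)
state=R head=-1 tape=_[_]aabb__   (R,_)→(P,b,→)
state=P head=0 tape=_b[a]abb__   (P,a)→(R,_,→)
state=R head=1 tape=_b_[a]bb__   (R,a)→(P,b,→)
state=P head=2 tape=_b_b[b]b__   (P,b)→(Q,b,←)
state=Q head=1 tape=_b_[b]bb__   (Q,b)→(R,b,←)
state=R head=0 tape=_b[_]bbb__   (R,_)→(P,b,→)
state=P head=1 tape=_bb[b]bb__   (P,b)→(Q,b,←)
state=Q head=0 tape=_b[b]bbb__   (Q,b)→(R,b,←)
state=R head=-1 tape=_[b]bbbb__   (R,b)→(R,a,←)
state=R head=-2 tape=[_]abbbb__   (R,_)→(P,b,→)
state=P head=-1 tape=b[a]bbbb__   (P,a)→(R,_,→)
state=R head=0 tape=b_[b]bbb__   (R,b)→(R,a,←)
state=R head=-1 tape=b[_]abbb__   (R,_)→(P,b,→)
state=P head=0 tape=bb[a]bbb__   (P,a)→(R,_,→)
state=R head=1 tape=bb_[b]bb__   (R,b)→(R,a,←)
state=R head=0 tape=bb[_]abb__   (R,_)→(P,b,→)
state=P head=1 tape=bbb[a]bb__   (P,a)→(R,_,→)
state=R head=2 tape=bbb_[b]b__   (R,b)→(R,a,←)
state=R head=1 tape=bbb[_]ab__   (R,_)→(P,b,→)
state=P head=2 tape=bbbb[a]b__   (P,a)→(R,_,→)
state=R head=3 tape=bbbb_[b]__   (R,b)→(R,a,←)
state=R head=2 tape=bbbb[_]a__   (R,_)→(P,b,→)
state=P head=3 tape=bbbbb[a]__   (P,a)→(R,_,→)
state=R head=4 tape=bbbbb_[_]_   (R,_)→(P,b,→)
state=P head=5 tape=bbbbb_b[_]   (P,_)→(P,b,←)
state=P head=4 tape=bbbbb_[b]b   (P,b)→(Q,b,←)
state=Q head=3 tape=bbbbb[_]bb
After 35 steps: state Q, head at 3, tape bbbbb_bb.

state Q, head at 3, tape bbbbb_bb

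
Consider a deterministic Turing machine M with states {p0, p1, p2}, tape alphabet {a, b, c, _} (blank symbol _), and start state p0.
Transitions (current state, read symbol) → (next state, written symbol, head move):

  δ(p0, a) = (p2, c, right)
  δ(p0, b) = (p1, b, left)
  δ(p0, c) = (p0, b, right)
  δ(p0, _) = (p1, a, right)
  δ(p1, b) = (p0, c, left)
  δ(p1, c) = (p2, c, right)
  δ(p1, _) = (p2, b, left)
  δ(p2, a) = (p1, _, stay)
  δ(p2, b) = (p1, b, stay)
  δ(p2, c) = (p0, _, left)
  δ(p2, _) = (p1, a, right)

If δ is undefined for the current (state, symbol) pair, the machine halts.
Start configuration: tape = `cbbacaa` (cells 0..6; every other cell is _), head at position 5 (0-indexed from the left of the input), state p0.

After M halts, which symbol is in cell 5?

p0 | cbbac[a]a_   read a → write c, move right, go to p2
p2 | cbbacc[a]_   read a → write _, move stay, go to p1
p1 | cbbacc[_]_   read _ → write b, move left, go to p2
p2 | cbbac[c]b_   read c → write _, move left, go to p0
p0 | cbba[c]_b_   read c → write b, move right, go to p0
p0 | cbbab[_]b_   read _ → write a, move right, go to p1
p1 | cbbaba[b]_   read b → write c, move left, go to p0
p0 | cbbab[a]c_   read a → write c, move right, go to p2
p2 | cbbabc[c]_   read c → write _, move left, go to p0
p0 | cbbab[c]__   read c → write b, move right, go to p0
p0 | cbbabb[_]_   read _ → write a, move right, go to p1
p1 | cbbabba[_]   read _ → write b, move left, go to p2
p2 | cbbabb[a]b   read a → write _, move stay, go to p1
p1 | cbbabb[_]b   read _ → write b, move left, go to p2
p2 | cbbab[b]bb   read b → write b, move stay, go to p1
p1 | cbbab[b]bb   read b → write c, move left, go to p0
p0 | cbba[b]cbb   read b → write b, move left, go to p1
p1 | cbb[a]bcbb
Cell 5 holds c when M halts.

c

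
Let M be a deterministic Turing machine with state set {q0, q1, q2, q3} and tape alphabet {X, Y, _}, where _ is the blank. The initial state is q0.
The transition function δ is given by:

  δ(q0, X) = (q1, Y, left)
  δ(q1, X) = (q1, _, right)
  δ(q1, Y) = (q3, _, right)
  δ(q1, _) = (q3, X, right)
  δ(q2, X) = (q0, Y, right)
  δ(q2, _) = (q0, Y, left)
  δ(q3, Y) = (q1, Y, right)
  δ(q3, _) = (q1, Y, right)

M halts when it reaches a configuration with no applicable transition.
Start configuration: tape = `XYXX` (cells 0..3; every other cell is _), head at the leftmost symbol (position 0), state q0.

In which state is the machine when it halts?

q0 | _[X]YXX   read X → write Y, move left, go to q1
q1 | [_]YYXX   read _ → write X, move right, go to q3
q3 | X[Y]YXX   read Y → write Y, move right, go to q1
q1 | XY[Y]XX   read Y → write _, move right, go to q3
q3 | XY_[X]X
No transition is defined for (q3, X); M halts in state q3.

q3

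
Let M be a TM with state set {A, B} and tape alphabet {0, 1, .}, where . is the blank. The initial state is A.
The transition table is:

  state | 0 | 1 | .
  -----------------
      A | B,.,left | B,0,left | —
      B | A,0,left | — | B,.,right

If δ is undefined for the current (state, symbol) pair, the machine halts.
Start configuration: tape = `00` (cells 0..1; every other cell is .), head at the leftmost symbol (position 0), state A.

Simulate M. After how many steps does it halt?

4

state=A head=0 tape=.[0]0   (A,0)→(B,.,left)
state=B head=-1 tape=[.].0   (B,.)→(B,.,right)
state=B head=0 tape=.[.]0   (B,.)→(B,.,right)
state=B head=1 tape=..[0]   (B,0)→(A,0,left)
state=A head=0 tape=.[.]0
M halts after 4 transitions.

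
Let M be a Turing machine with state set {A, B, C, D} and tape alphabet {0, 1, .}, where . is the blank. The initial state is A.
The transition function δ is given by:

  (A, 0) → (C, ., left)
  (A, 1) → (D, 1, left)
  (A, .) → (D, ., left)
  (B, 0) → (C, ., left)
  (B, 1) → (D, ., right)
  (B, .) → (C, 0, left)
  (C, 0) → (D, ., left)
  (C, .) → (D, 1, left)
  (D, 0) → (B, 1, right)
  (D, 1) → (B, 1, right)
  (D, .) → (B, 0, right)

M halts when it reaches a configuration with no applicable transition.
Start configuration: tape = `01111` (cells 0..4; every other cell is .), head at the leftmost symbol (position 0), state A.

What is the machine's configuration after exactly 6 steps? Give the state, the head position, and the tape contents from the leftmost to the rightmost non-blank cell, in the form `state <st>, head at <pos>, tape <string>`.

state=A head=0 tape=..[0]1111   (A,0)→(C,.,left)
state=C head=-1 tape=.[.].1111   (C,.)→(D,1,left)
state=D head=-2 tape=[.]1.1111   (D,.)→(B,0,right)
state=B head=-1 tape=0[1].1111   (B,1)→(D,.,right)
state=D head=0 tape=0.[.]1111   (D,.)→(B,0,right)
state=B head=1 tape=0.0[1]111   (B,1)→(D,.,right)
state=D head=2 tape=0.0.[1]11
After 6 steps: state D, head at 2, tape 0.0.111.

state D, head at 2, tape 0.0.111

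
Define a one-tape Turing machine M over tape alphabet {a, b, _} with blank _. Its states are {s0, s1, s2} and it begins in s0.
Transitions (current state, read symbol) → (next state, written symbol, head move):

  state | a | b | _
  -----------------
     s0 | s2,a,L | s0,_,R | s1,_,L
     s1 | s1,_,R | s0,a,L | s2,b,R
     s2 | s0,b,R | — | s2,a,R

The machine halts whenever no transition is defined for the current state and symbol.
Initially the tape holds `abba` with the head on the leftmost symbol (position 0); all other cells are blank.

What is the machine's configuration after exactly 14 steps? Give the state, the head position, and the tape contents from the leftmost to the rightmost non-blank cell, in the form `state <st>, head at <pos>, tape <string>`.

state s2, head at 2, tape ababa

state=s0 head=0 tape=_[a]bba_   (s0,a)→(s2,a,L)
state=s2 head=-1 tape=[_]abba_   (s2,_)→(s2,a,R)
state=s2 head=0 tape=a[a]bba_   (s2,a)→(s0,b,R)
state=s0 head=1 tape=ab[b]ba_   (s0,b)→(s0,_,R)
state=s0 head=2 tape=ab_[b]a_   (s0,b)→(s0,_,R)
state=s0 head=3 tape=ab__[a]_   (s0,a)→(s2,a,L)
state=s2 head=2 tape=ab_[_]a_   (s2,_)→(s2,a,R)
state=s2 head=3 tape=ab_a[a]_   (s2,a)→(s0,b,R)
state=s0 head=4 tape=ab_ab[_]   (s0,_)→(s1,_,L)
state=s1 head=3 tape=ab_a[b]_   (s1,b)→(s0,a,L)
state=s0 head=2 tape=ab_[a]a_   (s0,a)→(s2,a,L)
state=s2 head=1 tape=ab[_]aa_   (s2,_)→(s2,a,R)
state=s2 head=2 tape=aba[a]a_   (s2,a)→(s0,b,R)
state=s0 head=3 tape=abab[a]_   (s0,a)→(s2,a,L)
state=s2 head=2 tape=aba[b]a_
After 14 steps: state s2, head at 2, tape ababa.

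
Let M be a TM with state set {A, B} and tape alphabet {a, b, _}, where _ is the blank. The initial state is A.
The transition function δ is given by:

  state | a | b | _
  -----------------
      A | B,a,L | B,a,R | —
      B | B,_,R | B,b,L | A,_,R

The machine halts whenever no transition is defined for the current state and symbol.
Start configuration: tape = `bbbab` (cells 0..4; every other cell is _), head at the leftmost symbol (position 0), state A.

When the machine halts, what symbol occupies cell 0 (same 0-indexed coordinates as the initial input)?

A | [b]bbab__   read b → write a, move R, go to B
B | a[b]bab__   read b → write b, move L, go to B
B | [a]bbab__   read a → write _, move R, go to B
B | _[b]bab__   read b → write b, move L, go to B
B | [_]bbab__   read _ → write _, move R, go to A
A | _[b]bab__   read b → write a, move R, go to B
B | _a[b]ab__   read b → write b, move L, go to B
B | _[a]bab__   read a → write _, move R, go to B
B | __[b]ab__   read b → write b, move L, go to B
B | _[_]bab__   read _ → write _, move R, go to A
A | __[b]ab__   read b → write a, move R, go to B
B | __a[a]b__   read a → write _, move R, go to B
B | __a_[b]__   read b → write b, move L, go to B
B | __a[_]b__   read _ → write _, move R, go to A
A | __a_[b]__   read b → write a, move R, go to B
B | __a_a[_]_   read _ → write _, move R, go to A
A | __a_a_[_]
Cell 0 holds _ when M halts.

_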